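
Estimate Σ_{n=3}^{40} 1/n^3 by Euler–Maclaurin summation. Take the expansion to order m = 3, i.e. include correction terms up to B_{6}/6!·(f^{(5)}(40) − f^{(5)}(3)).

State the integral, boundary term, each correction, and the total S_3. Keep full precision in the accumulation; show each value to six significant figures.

Integral: ∫_3^40 1/x^3 dx = 0.0552431.
Endpoint term: (f(3) + f(40))/2 = (0.0370370 + 1.56250e-05)/2 = 0.0185263.
Running total after boundary: 0.0737694.
Order-1 term: 1/12 · (-1.17187e-06 − (-0.0370370)) = 0.00308632.
After k=1: 0.0768557.
Order-2 term: −1/720 · (-1.46484e-08 − (-0.0823045)) = -0.000114312.
After k=2: 0.0767414.
Order-3 term: 1/30240 · (-3.84521e-10 − (-0.384088)) = 1.27013e-05.

S_3 ≈ 0.0767541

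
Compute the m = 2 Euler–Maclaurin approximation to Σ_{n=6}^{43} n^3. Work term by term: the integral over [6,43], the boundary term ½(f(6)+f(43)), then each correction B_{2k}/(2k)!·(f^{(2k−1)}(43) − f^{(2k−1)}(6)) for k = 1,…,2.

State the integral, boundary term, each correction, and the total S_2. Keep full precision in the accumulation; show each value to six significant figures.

The integral term ∫_6^43 x^3 dx = 854376.
Boundary: ½(f(6) + f(43)) = ½(216.000 + 79507.0) = 39861.5.
Running total after boundary: 894238.
Correction k=1: B_{2}/2! · (f^{(1)}(43) − f^{(1)}(6)) = 1/12 · (5547.00 − 108.000) = 453.250.
Running total after k=1: 894691.
Correction k=2: B_{4}/4! · (f^{(3)}(43) − f^{(3)}(6)) = −1/720 · (6.00000 − 6.00000) = 0.00000.

S_2 ≈ 894691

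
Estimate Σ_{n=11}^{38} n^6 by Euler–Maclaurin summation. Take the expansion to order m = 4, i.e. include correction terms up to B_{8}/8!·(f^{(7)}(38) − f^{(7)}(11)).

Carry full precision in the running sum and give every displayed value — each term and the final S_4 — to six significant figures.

∫_11^38 x^6 dx evaluates to 1.63423e+10.
Boundary: ½(f(11) + f(38)) = ½(1.77156e+06 + 3.01094e+09) = 1.50635e+09.
Running total after boundary: 1.78487e+10.
Correction k=1: B_{2}/2! · (f^{(1)}(38) − f^{(1)}(11)) = 1/12 · (4.75411e+08 − 966306) = 3.95371e+07.
Running total after k=1: 1.78882e+10.
Correction k=2: B_{4}/4! · (f^{(3)}(38) − f^{(3)}(11)) = −1/720 · (6.58464e+06 − 159720) = -8923.50.
Running total after k=2: 1.78882e+10.
Correction k=3: B_{6}/6! · (f^{(5)}(38) − f^{(5)}(11)) = 1/30240 · (27360.0 − 7920.00) = 0.642857.
Running total after k=3: 1.78882e+10.
Correction k=4: B_{8}/8! · (f^{(7)}(38) − f^{(7)}(11)) = −1/1209600 · (0.00000 − 0.00000) = 0.00000.

S_4 ≈ 1.78882e+10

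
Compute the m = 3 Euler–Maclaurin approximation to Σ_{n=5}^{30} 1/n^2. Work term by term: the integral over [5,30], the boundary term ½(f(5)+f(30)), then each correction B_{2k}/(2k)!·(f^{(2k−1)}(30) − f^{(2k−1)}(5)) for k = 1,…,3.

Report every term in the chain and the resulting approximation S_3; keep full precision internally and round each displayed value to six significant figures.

S_3 ≈ 0.188539

Integral: ∫_5^30 1/x^2 dx = 0.166667.
Boundary: ½(f(5) + f(30)) = ½(0.0400000 + 0.00111111) = 0.0205556.
Integral + boundary = 0.187222.
k=1: B_{2}/(2)! × [f^{(1)}(30) − f^{(1)}(5)] = 1/12 × (-7.40741e-05 − (-0.0160000)) = 0.00132716.
Partial sum through k=1: 0.188549.
k=2: B_{4}/(4)! × [f^{(3)}(30) − f^{(3)}(5)] = −1/720 × (-9.87654e-07 − (-0.00768000)) = -1.06653e-05.
Partial sum through k=2: 0.188539.
k=3: B_{6}/(6)! × [f^{(5)}(30) − f^{(5)}(5)] = 1/30240 × (-3.29218e-08 − (-0.00921600)) = 3.04761e-07.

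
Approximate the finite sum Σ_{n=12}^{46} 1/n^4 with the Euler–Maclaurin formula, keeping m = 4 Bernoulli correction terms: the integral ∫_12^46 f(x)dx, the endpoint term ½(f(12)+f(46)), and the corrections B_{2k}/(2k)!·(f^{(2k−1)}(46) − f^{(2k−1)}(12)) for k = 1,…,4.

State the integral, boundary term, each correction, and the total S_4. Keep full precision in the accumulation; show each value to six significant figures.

S_4 ≈ 0.000215034

The integral term ∫_12^46 1/x^4 dx = 0.000189477.
Endpoint term: (f(12) + f(46))/2 = (4.82253e-05 + 2.23341e-07)/2 = 2.42243e-05.
Integral + boundary = 0.000213701.
k=1: B_{2}/(2)! × [f^{(1)}(46) − f^{(1)}(12)] = 1/12 × (-1.94210e-08 − (-1.60751e-05)) = 1.33797e-06.
Running total after k=1: 0.000215039.
k=2: B_{4}/(4)! × [f^{(3)}(46) − f^{(3)}(12)] = −1/720 × (-2.75345e-10 − (-3.34898e-06)) = -4.65098e-09.
Running total after k=2: 0.000215034.
k=3: B_{6}/(6)! × [f^{(5)}(46) − f^{(5)}(12)] = 1/30240 × (-7.28700e-12 − (-1.30238e-06)) = 4.30679e-11.
Running total after k=3: 0.000215034.
k=4: B_{8}/(8)! × [f^{(7)}(46) − f^{(7)}(12)] = −1/1209600 × (-3.09939e-13 − (-8.13988e-07)) = -6.72940e-13.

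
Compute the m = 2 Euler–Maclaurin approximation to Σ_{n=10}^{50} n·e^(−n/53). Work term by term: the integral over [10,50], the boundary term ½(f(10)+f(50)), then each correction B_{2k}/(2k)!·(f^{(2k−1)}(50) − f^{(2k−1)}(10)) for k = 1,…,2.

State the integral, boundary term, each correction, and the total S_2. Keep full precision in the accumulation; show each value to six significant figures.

The integral term ∫_10^50 x·e^(−x/53) dx = 639.658.
Endpoint term: (f(10) + f(50))/2 = (8.28052 + 19.4652)/2 = 13.8728.
Running total after boundary: 653.531.
Order-1 term: 1/12 · (0.0220360 − 0.671816) = -0.0541483.
Partial sum through k=1: 653.477.
Order-2 term: −1/720 · (0.000285028 − 0.000828736) = 7.55151e-07.

S_2 ≈ 653.477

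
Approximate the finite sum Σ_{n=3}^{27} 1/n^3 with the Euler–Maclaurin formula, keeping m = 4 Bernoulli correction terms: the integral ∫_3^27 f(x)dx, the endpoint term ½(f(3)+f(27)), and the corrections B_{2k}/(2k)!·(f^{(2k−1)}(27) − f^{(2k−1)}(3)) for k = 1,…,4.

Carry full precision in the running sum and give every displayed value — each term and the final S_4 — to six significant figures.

S_4 ≈ 0.0763954

The integral term ∫_3^27 1/x^3 dx = 0.0548697.
Boundary: ½(f(3) + f(27)) = ½(0.0370370 + 5.08053e-05) = 0.0185439.
Running total after boundary: 0.0734136.
Order-1 term: 1/12 · (-5.64503e-06 − (-0.0370370)) = 0.00308595.
After k=1: 0.0764996.
Order-2 term: −1/720 · (-1.54870e-07 − (-0.0823045)) = -0.000114312.
After k=2: 0.0763852.
Order-3 term: 1/30240 · (-8.92258e-09 − (-0.384088)) = 1.27013e-05.
After k=3: 0.0763979.
Order-4 term: −1/1209600 · (-8.81242e-10 − (-3.07270)) = -2.54026e-06.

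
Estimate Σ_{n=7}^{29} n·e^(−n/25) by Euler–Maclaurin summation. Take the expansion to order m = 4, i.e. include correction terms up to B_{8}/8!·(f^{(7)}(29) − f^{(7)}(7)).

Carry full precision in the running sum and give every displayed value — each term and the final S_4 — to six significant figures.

The integral term ∫_7^29 x·e^(−x/25) dx = 181.421.
Boundary: ½(f(7) + f(29)) = ½(5.29049 + 9.09110) = 7.19079.
So far: 188.611.
k=1: B_{2}/(2)! × [f^{(1)}(29) − f^{(1)}(7)] = 1/12 × (-0.0501578 − 0.544164) = -0.0495268.
Running total after k=1: 188.562.
k=2: B_{4}/(4)! × [f^{(3)}(29) − f^{(3)}(7)] = −1/720 × (0.000922903 − 0.00328917) = 3.28648e-06.
Running total after k=2: 188.562.
k=3: B_{6}/(6)! × [f^{(5)}(29) − f^{(5)}(7)] = 1/30240 × (3.08169e-06 − 9.13229e-06) = -2.00086e-10.
Running total after k=3: 188.562.
k=4: B_{8}/(8)! × [f^{(7)}(29) − f^{(7)}(7)] = −1/1209600 × (7.49879e-09 − 2.08030e-08) = 1.09989e-14.

S_4 ≈ 188.562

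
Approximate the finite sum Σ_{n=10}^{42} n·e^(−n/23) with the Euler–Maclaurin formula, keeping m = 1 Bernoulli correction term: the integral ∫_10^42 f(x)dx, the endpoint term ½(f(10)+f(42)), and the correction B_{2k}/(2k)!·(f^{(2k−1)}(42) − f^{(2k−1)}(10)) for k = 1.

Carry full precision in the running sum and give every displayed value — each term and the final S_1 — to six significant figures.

Integral: ∫_10^42 x·e^(−x/23) dx = 250.622.
Boundary: ½(f(10) + f(42)) = ½(6.47405 + 6.76379) = 6.61892.
So far: 257.241.
Order-1 term: 1/12 · (-0.133035 − 0.365925) = -0.0415800.

S_1 ≈ 257.199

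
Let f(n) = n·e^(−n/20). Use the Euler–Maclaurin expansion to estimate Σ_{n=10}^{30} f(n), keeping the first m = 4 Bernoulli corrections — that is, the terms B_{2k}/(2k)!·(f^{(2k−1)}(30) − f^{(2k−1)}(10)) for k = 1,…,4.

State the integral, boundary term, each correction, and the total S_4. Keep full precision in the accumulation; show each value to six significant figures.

S_4 ≈ 147.133

Integral: ∫_10^30 x·e^(−x/20) dx = 140.788.
Boundary: ½(f(10) + f(30)) = ½(6.06531 + 6.69390) = 6.37961.
Running total after boundary: 147.168.
Correction k=1: B_{2}/2! · (f^{(1)}(30) − f^{(1)}(10)) = 1/12 · (-0.111565 − 0.303265) = -0.0345692.
Partial sum through k=1: 147.133.
Correction k=2: B_{4}/4! · (f^{(3)}(30) − f^{(3)}(10)) = −1/720 · (0.000836738 − 0.00379082) = 4.10289e-06.
Partial sum through k=2: 147.133.
Correction k=3: B_{6}/6! · (f^{(5)}(30) − f^{(5)}(10)) = 1/30240 · (4.88097e-06 − 1.70587e-05) = -4.02702e-10.
Partial sum through k=3: 147.133.
Correction k=4: B_{8}/8! · (f^{(7)}(30) − f^{(7)}(10)) = −1/1209600 · (1.91752e-08 − 6.16008e-08) = 3.50740e-14.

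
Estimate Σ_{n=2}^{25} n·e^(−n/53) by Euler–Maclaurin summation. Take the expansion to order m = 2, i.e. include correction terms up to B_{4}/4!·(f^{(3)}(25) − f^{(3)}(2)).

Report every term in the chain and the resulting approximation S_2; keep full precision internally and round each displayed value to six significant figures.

∫_2^25 x·e^(−x/53) dx evaluates to 227.674.
Boundary: ½(f(2) + f(25)) = ½(1.92593 + 15.5985) = 8.76224.
So far: 236.436.
Correction k=1: B_{2}/2! · (f^{(1)}(25) − f^{(1)}(2)) = 1/12 · (0.329630 − 0.926629) = -0.0497499.
Running total after k=1: 236.387.
Correction k=2: B_{4}/4! · (f^{(3)}(25) − f^{(3)}(2)) = −1/720 · (0.000561593 − 0.00101551) = 6.30439e-07.

S_2 ≈ 236.387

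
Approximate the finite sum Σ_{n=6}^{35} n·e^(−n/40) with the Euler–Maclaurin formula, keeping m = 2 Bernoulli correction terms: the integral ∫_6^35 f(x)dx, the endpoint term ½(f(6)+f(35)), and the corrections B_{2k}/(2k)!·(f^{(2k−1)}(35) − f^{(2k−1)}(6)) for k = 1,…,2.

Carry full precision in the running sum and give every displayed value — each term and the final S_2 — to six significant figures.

Integral: ∫_6^35 x·e^(−x/40) dx = 333.117.
Endpoint term: (f(6) + f(35))/2 = (5.16425 + 14.5902)/2 = 9.87721.
Running total after boundary: 342.994.
k=1: B_{2}/(2)! × [f^{(1)}(35) − f^{(1)}(6)] = 1/12 × (0.0521078 − 0.731602) = -0.0566245.
Partial sum through k=1: 342.937.
k=2: B_{4}/(4)! × [f^{(3)}(35) − f^{(3)}(6)] = −1/720 × (0.000553645 − 0.00153314) = 1.36040e-06.

S_2 ≈ 342.937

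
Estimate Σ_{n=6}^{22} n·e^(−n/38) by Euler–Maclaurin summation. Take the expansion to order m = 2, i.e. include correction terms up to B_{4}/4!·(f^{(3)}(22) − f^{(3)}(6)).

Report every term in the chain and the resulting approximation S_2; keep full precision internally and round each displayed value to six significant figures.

S_2 ≈ 158.561

∫_6^22 x·e^(−x/38) dx evaluates to 149.874.
Boundary: ½(f(6) + f(22)) = ½(5.12364 + 12.3307) = 8.72719.
Integral + boundary = 158.602.
Correction k=1: B_{2}/2! · (f^{(1)}(22) − f^{(1)}(6)) = 1/12 · (0.235995 − 0.719107) = -0.0402593.
After k=1: 158.561.
Correction k=2: B_{4}/4! · (f^{(3)}(22) − f^{(3)}(6)) = −1/720 · (0.000939731 − 0.00168074) = 1.02918e-06.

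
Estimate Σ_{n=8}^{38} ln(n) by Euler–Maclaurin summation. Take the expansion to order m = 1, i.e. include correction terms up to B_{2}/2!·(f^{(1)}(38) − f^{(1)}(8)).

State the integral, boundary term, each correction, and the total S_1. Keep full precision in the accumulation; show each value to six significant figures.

The integral term ∫_8^38 ln(x) dx = 91.5927.
Boundary: ½(f(8) + f(38)) = ½(2.07944 + 3.63759) = 2.85851.
Integral + boundary = 94.4513.
Correction k=1: B_{2}/2! · (f^{(1)}(38) − f^{(1)}(8)) = 1/12 · (0.0263158 − 0.125000) = -0.00822368.

S_1 ≈ 94.4430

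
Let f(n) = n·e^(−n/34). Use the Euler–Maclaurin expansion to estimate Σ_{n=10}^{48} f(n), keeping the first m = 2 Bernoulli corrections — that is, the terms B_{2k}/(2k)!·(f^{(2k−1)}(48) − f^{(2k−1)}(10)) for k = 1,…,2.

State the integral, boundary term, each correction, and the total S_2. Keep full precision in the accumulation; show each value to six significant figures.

S_2 ≈ 444.854

∫_10^48 x·e^(−x/34) dx evaluates to 435.331.
Boundary: ½(f(10) + f(48)) = ½(7.45189 + 11.6982) = 9.57505.
Running total after boundary: 444.906.
k=1: B_{2}/(2)! × [f^{(1)}(48) − f^{(1)}(10)] = 1/12 × (-0.100352 − 0.526016) = -0.0521973.
After k=1: 444.854.
k=2: B_{4}/(4)! × [f^{(3)}(48) − f^{(3)}(10)] = −1/720 × (0.000334838 − 0.00174428) = 1.95756e-06.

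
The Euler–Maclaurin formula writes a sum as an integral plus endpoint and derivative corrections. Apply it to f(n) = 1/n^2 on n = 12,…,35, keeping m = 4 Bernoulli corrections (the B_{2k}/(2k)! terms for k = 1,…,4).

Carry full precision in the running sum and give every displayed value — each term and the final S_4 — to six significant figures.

S_4 ≈ 0.0587347

Integral: ∫_12^35 1/x^2 dx = 0.0547619.
Boundary: ½(f(12) + f(35)) = ½(0.00694444 + 0.000816327) = 0.00388039.
So far: 0.0586423.
Correction k=1: B_{2}/2! · (f^{(1)}(35) − f^{(1)}(12)) = 1/12 · (-4.66472e-05 − (-0.00115741)) = 9.25633e-05.
Running total after k=1: 0.0587349.
Correction k=2: B_{4}/4! · (f^{(3)}(35) − f^{(3)}(12)) = −1/720 · (-4.56952e-07 − (-9.64506e-05)) = -1.33325e-07.
Running total after k=2: 0.0587347.
Correction k=3: B_{6}/6! · (f^{(5)}(35) − f^{(5)}(12)) = 1/30240 · (-1.11907e-08 − (-2.00939e-05)) = 6.64110e-10.
Running total after k=3: 0.0587347.
Correction k=4: B_{8}/8! · (f^{(7)}(35) − f^{(7)}(12)) = −1/1209600 · (-5.11574e-10 − (-7.81429e-06)) = -6.45980e-12.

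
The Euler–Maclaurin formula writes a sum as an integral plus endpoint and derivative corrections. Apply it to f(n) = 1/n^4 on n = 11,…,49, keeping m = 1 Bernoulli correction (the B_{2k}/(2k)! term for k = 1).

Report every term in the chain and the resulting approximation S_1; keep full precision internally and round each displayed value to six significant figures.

The integral term ∫_11^49 1/x^4 dx = 0.000247605.
½[f(11) + f(49)] = ½[6.83013e-05 + 1.73467e-07] = 3.42374e-05.
So far: 0.000281842.
Correction k=1: B_{2}/2! · (f^{(1)}(49) − f^{(1)}(11)) = 1/12 · (-1.41605e-08 − (-2.48369e-05)) = 2.06856e-06.

S_1 ≈ 0.000283911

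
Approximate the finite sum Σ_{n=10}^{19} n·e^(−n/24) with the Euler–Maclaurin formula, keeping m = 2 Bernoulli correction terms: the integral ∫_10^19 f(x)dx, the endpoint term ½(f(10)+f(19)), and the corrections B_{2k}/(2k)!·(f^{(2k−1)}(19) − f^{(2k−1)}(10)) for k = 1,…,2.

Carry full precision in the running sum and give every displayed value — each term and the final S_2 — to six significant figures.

The integral term ∫_10^19 x·e^(−x/24) dx = 70.3525.
Boundary: ½(f(10) + f(19)) = ½(6.59241 + 8.60869) = 7.60055.
Running total after boundary: 77.9530.
Order-1 term: 1/12 · (0.0943935 − 0.384557) = -0.0241803.
After k=1: 77.9289.
Order-2 term: −1/720 · (0.00173710 − 0.00295666) = 1.69383e-06.

S_2 ≈ 77.9289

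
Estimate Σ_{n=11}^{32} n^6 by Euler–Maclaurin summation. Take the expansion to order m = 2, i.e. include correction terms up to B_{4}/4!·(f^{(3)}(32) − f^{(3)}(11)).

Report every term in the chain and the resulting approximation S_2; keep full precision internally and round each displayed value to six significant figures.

S_2 ≈ 5.46020e+09

Integral: ∫_11^32 x^6 dx = 4.90575e+09.
½[f(11) + f(32)] = ½[1.77156e+06 + 1.07374e+09] = 5.37757e+08.
Integral + boundary = 5.44351e+09.
k=1: B_{2}/(2)! × [f^{(1)}(32) − f^{(1)}(11)] = 1/12 × (2.01327e+08 − 966306) = 1.66967e+07.
After k=1: 5.46020e+09.
k=2: B_{4}/(4)! × [f^{(3)}(32) − f^{(3)}(11)] = −1/720 × (3.93216e+06 − 159720) = -5239.50.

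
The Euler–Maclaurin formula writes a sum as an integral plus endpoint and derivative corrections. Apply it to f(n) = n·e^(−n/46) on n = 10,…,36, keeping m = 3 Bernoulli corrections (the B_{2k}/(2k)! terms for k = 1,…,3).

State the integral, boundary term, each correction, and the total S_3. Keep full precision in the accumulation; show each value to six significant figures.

∫_10^36 x·e^(−x/46) dx evaluates to 348.086.
½[f(10) + f(36)] = ½[8.04615 + 16.4596] = 12.2529.
Integral + boundary = 360.339.
k=1: B_{2}/(2)! × [f^{(1)}(36) − f^{(1)}(10)] = 1/12 × (0.0993939 − 0.629699) = -0.0441921.
Partial sum through k=1: 360.294.
k=2: B_{4}/(4)! × [f^{(3)}(36) − f^{(3)}(10)] = −1/720 × (0.000479120 − 0.00105809) = 8.04132e-07.
Partial sum through k=2: 360.294.
k=3: B_{6}/(6)! × [f^{(5)}(36) − f^{(5)}(10)] = 1/30240 × (4.30655e-07 − 8.59452e-07) = -1.41798e-11.

S_3 ≈ 360.294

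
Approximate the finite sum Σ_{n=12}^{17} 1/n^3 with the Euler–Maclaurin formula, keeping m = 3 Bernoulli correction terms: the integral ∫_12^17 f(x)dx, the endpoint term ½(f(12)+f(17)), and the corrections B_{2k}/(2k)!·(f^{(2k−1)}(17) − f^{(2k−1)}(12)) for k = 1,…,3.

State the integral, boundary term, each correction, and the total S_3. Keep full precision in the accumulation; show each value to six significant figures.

Integral: ∫_12^17 1/x^3 dx = 0.00174212.
½[f(12) + f(17)] = ½[0.000578704 + 0.000203542] = 0.000391123.
So far: 0.00213324.
k=1: B_{2}/(2)! × [f^{(1)}(17) − f^{(1)}(12)] = 1/12 × (-3.59191e-05 − (-0.000144676)) = 9.06307e-06.
Running total after k=1: 0.00214230.
k=2: B_{4}/(4)! × [f^{(3)}(17) − f^{(3)}(12)] = −1/720 × (-2.48575e-06 − (-2.00939e-05)) = -2.44557e-08.
Running total after k=2: 0.00214228.
k=3: B_{6}/(6)! × [f^{(5)}(17) − f^{(5)}(12)] = 1/30240 × (-3.61251e-07 − (-5.86071e-06)) = 1.81861e-10.

S_3 ≈ 0.00214228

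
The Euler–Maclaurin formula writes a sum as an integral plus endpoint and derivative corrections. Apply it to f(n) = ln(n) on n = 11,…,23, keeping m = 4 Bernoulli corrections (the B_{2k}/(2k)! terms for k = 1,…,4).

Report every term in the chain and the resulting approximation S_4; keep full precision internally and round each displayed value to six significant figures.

S_4 ≈ 36.5023

The integral term ∫_11^23 ln(x) dx = 33.7395.
Boundary: ½(f(11) + f(23)) = ½(2.39790 + 3.13549) = 2.76669.
Integral + boundary = 36.5062.
k=1: B_{2}/(2)! × [f^{(1)}(23) − f^{(1)}(11)] = 1/12 × (0.0434783 − 0.0909091) = -0.00395257.
After k=1: 36.5023.
k=2: B_{4}/(4)! × [f^{(3)}(23) − f^{(3)}(11)] = −1/720 × (0.000164379 − 0.00150263) = 1.85868e-06.
After k=2: 36.5023.
k=3: B_{6}/(6)! × [f^{(5)}(23) − f^{(5)}(11)] = 1/30240 × (3.72883e-06 − 0.000149021) = -4.80464e-09.
After k=3: 36.5023.
k=4: B_{8}/(8)! × [f^{(7)}(23) − f^{(7)}(11)] = −1/1209600 × (2.11465e-07 − 3.69474e-05) = 3.03703e-11.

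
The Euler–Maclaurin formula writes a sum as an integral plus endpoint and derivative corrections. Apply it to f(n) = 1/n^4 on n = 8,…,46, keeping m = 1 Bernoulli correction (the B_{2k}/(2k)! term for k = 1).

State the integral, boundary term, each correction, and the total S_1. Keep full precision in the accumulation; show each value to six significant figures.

S_1 ≈ 0.000779970

∫_8^46 1/x^4 dx evaluates to 0.000647617.
½[f(8) + f(46)] = ½[0.000244141 + 2.23341e-07] = 0.000122182.
Integral + boundary = 0.000769799.
k=1: B_{2}/(2)! × [f^{(1)}(46) − f^{(1)}(8)] = 1/12 × (-1.94210e-08 − (-0.000122070)) = 1.01709e-05.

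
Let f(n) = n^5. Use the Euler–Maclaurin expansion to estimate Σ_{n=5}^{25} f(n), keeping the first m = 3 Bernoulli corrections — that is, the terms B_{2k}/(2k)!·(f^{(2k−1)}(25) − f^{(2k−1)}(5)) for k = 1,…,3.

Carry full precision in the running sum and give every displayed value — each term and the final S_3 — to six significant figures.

S_3 ≈ 4.57343e+07

∫_5^25 x^5 dx evaluates to 4.06875e+07.
½[f(5) + f(25)] = ½[3125.00 + 9.76562e+06] = 4.88438e+06.
Integral + boundary = 4.55719e+07.
k=1: B_{2}/(2)! × [f^{(1)}(25) − f^{(1)}(5)] = 1/12 × (1.95312e+06 − 3125.00) = 162500.
After k=1: 4.57344e+07.
k=2: B_{4}/(4)! × [f^{(3)}(25) − f^{(3)}(5)] = −1/720 × (37500.0 − 1500.00) = -50.0000.
After k=2: 4.57343e+07.
k=3: B_{6}/(6)! × [f^{(5)}(25) − f^{(5)}(5)] = 1/30240 × (120.000 − 120.000) = 0.00000.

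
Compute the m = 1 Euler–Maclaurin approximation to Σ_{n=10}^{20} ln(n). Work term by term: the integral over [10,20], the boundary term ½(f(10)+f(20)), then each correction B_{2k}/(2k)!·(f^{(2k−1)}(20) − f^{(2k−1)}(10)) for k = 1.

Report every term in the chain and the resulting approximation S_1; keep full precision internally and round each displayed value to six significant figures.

∫_10^20 ln(x) dx evaluates to 26.8888.
Endpoint term: (f(10) + f(20))/2 = (2.30259 + 2.99573)/2 = 2.64916.
Running total after boundary: 29.5380.
Correction k=1: B_{2}/2! · (f^{(1)}(20) − f^{(1)}(10)) = 1/12 · (0.0500000 − 0.100000) = -0.00416667.

S_1 ≈ 29.5338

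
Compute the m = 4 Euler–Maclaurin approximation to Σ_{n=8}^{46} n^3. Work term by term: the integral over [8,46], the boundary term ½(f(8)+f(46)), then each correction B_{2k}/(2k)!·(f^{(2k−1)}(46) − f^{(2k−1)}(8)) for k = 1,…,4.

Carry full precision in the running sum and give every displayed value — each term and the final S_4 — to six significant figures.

S_4 ≈ 1.16778e+06

Integral: ∫_8^46 x^3 dx = 1.11834e+06.
½[f(8) + f(46)] = ½[512.000 + 97336.0] = 48924.0.
Integral + boundary = 1.16726e+06.
k=1: B_{2}/(2)! × [f^{(1)}(46) − f^{(1)}(8)] = 1/12 × (6348.00 − 192.000) = 513.000.
After k=1: 1.16778e+06.
k=2: B_{4}/(4)! × [f^{(3)}(46) − f^{(3)}(8)] = −1/720 × (6.00000 − 6.00000) = 0.00000.
After k=2: 1.16778e+06.
k=3: B_{6}/(6)! × [f^{(5)}(46) − f^{(5)}(8)] = 1/30240 × (0.00000 − 0.00000) = 0.00000.
After k=3: 1.16778e+06.
k=4: B_{8}/(8)! × [f^{(7)}(46) − f^{(7)}(8)] = −1/1209600 × (0.00000 − 0.00000) = 0.00000.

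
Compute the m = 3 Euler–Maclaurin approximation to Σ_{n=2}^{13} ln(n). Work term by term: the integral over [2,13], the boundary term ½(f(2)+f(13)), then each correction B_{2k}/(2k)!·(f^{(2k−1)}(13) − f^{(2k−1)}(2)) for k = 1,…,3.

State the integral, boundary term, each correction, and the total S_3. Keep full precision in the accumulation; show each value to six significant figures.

Integral: ∫_2^13 ln(x) dx = 20.9580.
Endpoint term: (f(2) + f(13))/2 = (0.693147 + 2.56495)/2 = 1.62905.
Running total after boundary: 22.5871.
Correction k=1: B_{2}/2! · (f^{(1)}(13) − f^{(1)}(2)) = 1/12 · (0.0769231 − 0.500000) = -0.0352564.
Running total after k=1: 22.5518.
Correction k=2: B_{4}/4! · (f^{(3)}(13) − f^{(3)}(2)) = −1/720 · (0.000910332 − 0.250000) = 0.000345958.
Running total after k=2: 22.5522.
Correction k=3: B_{6}/6! · (f^{(5)}(13) − f^{(5)}(2)) = 1/30240 · (6.46390e-05 − 0.750000) = -2.47994e-05.

S_3 ≈ 22.5522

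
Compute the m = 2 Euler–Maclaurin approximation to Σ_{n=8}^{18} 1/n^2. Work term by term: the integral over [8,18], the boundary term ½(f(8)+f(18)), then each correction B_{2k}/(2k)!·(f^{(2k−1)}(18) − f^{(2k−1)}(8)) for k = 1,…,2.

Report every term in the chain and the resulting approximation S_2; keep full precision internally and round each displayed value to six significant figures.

S_2 ≈ 0.0790961

The integral term ∫_8^18 1/x^2 dx = 0.0694444.
Endpoint term: (f(8) + f(18))/2 = (0.0156250 + 0.00308642)/2 = 0.00935571.
Running total after boundary: 0.0788002.
Order-1 term: 1/12 · (-0.000342936 − (-0.00390625)) = 0.000296943.
After k=1: 0.0790971.
Order-2 term: −1/720 · (-1.27013e-05 − (-0.000732422)) = -9.99612e-07.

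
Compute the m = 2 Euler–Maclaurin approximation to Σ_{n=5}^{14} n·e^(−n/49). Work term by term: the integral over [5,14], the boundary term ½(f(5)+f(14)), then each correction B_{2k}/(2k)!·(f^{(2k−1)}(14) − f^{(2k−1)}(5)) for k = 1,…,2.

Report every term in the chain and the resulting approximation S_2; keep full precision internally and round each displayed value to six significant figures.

S_2 ≈ 77.0032

The integral term ∫_5^14 x·e^(−x/49) dx = 69.5083.
Boundary: ½(f(5) + f(14)) = ½(4.51496 + 10.5207) = 7.51782.
Integral + boundary = 77.0261.
Order-1 term: 1/12 · (0.536769 − 0.810851) = -0.0228401.
Running total after k=1: 77.0032.
Order-2 term: −1/720 · (0.000849531 − 0.00108989) = 3.33838e-07.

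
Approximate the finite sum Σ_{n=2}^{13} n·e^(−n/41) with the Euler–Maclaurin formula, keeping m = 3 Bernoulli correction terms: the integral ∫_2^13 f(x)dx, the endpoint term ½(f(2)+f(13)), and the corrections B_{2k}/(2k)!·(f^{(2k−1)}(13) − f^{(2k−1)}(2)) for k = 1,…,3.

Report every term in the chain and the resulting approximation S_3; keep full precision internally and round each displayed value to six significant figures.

∫_2^13 x·e^(−x/41) dx evaluates to 66.6576.
½[f(2) + f(13)] = ½[1.90478 + 9.46761] = 5.68619.
Running total after boundary: 72.3438.
k=1: B_{2}/(2)! × [f^{(1)}(13) − f^{(1)}(2)] = 1/12 × (0.497360 − 0.905932) = -0.0340477.
After k=1: 72.3097.
k=2: B_{4}/(4)! × [f^{(3)}(13) − f^{(3)}(2)] = −1/720 × (0.00116235 − 0.00167205) = 7.07910e-07.
After k=2: 72.3097.
k=3: B_{6}/(6)! × [f^{(5)}(13) − f^{(5)}(2)] = 1/30240 × (1.20692e-06 − 1.66875e-06) = -1.52722e-11.

S_3 ≈ 72.3097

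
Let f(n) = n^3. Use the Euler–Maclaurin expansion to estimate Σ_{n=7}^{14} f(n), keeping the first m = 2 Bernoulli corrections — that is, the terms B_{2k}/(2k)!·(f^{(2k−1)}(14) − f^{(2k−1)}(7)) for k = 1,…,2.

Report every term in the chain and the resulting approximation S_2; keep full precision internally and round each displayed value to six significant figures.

S_2 ≈ 10584.0

∫_7^14 x^3 dx evaluates to 9003.75.
½[f(7) + f(14)] = ½[343.000 + 2744.00] = 1543.50.
Running total after boundary: 10547.2.
k=1: B_{2}/(2)! × [f^{(1)}(14) − f^{(1)}(7)] = 1/12 × (588.000 − 147.000) = 36.7500.
Running total after k=1: 10584.0.
k=2: B_{4}/(4)! × [f^{(3)}(14) − f^{(3)}(7)] = −1/720 × (6.00000 − 6.00000) = 0.00000.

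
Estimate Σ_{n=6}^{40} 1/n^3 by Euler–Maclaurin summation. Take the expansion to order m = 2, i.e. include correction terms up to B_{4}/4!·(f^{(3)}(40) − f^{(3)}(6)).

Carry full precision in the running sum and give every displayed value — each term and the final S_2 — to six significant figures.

S_2 ≈ 0.0160900

The integral term ∫_6^40 1/x^3 dx = 0.0135764.
Boundary: ½(f(6) + f(40)) = ½(0.00462963 + 1.56250e-05) = 0.00232263.
So far: 0.0158990.
Correction k=1: B_{2}/2! · (f^{(1)}(40) − f^{(1)}(6)) = 1/12 · (-1.17187e-06 − (-0.00231481)) = 0.000192804.
After k=1: 0.0160918.
Correction k=2: B_{4}/4! · (f^{(3)}(40) − f^{(3)}(6)) = −1/720 · (-1.46484e-08 − (-0.00128601)) = -1.78610e-06.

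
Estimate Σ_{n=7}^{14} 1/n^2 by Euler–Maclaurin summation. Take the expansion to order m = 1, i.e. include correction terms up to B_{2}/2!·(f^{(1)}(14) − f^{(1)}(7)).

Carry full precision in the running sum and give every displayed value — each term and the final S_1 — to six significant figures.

The integral term ∫_7^14 1/x^2 dx = 0.0714286.
Boundary: ½(f(7) + f(14)) = ½(0.0204082 + 0.00510204) = 0.0127551.
Integral + boundary = 0.0841837.
Order-1 term: 1/12 · (-0.000728863 − (-0.00583090)) = 0.000425170.

S_1 ≈ 0.0846088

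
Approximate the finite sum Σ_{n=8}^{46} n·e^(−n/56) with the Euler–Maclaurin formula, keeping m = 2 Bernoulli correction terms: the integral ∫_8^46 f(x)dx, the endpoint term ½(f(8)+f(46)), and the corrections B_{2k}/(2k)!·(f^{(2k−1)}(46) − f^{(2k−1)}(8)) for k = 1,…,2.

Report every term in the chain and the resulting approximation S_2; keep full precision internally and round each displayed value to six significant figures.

The integral term ∫_8^46 x·e^(−x/56) dx = 594.736.
½[f(8) + f(46)] = ½[6.93502 + 20.2309] = 13.5830.
So far: 608.319.
Correction k=1: B_{2}/2! · (f^{(1)}(46) − f^{(1)}(8)) = 1/12 · (0.0785362 − 0.743038) = -0.0553752.
Partial sum through k=1: 608.264.
Correction k=2: B_{4}/4! · (f^{(3)}(46) − f^{(3)}(8)) = −1/720 · (0.000305530 − 0.000789794) = 6.72589e-07.

S_2 ≈ 608.264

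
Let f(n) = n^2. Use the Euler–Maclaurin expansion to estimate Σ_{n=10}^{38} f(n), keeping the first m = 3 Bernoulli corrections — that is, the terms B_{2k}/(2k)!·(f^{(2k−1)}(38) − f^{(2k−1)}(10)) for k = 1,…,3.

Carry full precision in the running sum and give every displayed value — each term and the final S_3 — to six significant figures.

S_3 ≈ 18734.0

∫_10^38 x^2 dx evaluates to 17957.3.
½[f(10) + f(38)] = ½[100.000 + 1444.00] = 772.000.
Running total after boundary: 18729.3.
Correction k=1: B_{2}/2! · (f^{(1)}(38) − f^{(1)}(10)) = 1/12 · (76.0000 − 20.0000) = 4.66667.
Running total after k=1: 18734.0.
Correction k=2: B_{4}/4! · (f^{(3)}(38) − f^{(3)}(10)) = −1/720 · (0.00000 − 0.00000) = 0.00000.
Running total after k=2: 18734.0.
Correction k=3: B_{6}/6! · (f^{(5)}(38) − f^{(5)}(10)) = 1/30240 · (0.00000 − 0.00000) = 0.00000.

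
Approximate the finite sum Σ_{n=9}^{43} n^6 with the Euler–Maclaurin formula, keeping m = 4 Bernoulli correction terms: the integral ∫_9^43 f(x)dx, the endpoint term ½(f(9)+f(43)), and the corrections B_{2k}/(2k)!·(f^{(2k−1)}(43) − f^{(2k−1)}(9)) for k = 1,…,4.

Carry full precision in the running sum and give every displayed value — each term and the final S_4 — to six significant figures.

S_4 ≈ 4.20650e+10

Integral: ∫_9^43 x^6 dx = 3.88305e+10.
½[f(9) + f(43)] = ½[531441 + 6.32136e+09] = 3.16095e+09.
Running total after boundary: 4.19915e+10.
Correction k=1: B_{2}/2! · (f^{(1)}(43) − f^{(1)}(9)) = 1/12 · (8.82051e+08 − 354294) = 7.34747e+07.
After k=1: 4.20650e+10.
Correction k=2: B_{4}/4! · (f^{(3)}(43) − f^{(3)}(9)) = −1/720 · (9.54084e+06 − 87480.0) = -13129.7.
After k=2: 4.20650e+10.
Correction k=3: B_{6}/6! · (f^{(5)}(43) − f^{(5)}(9)) = 1/30240 · (30960.0 − 6480.00) = 0.809524.
After k=3: 4.20650e+10.
Correction k=4: B_{8}/8! · (f^{(7)}(43) − f^{(7)}(9)) = −1/1209600 · (0.00000 − 0.00000) = 0.00000.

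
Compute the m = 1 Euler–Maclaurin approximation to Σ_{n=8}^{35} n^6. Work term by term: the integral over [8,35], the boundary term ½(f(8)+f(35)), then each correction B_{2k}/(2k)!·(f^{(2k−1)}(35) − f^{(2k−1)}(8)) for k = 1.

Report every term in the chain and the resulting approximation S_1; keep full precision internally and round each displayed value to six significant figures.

S_1 ≈ 1.01365e+10

∫_8^35 x^6 dx evaluates to 9.19103e+09.
½[f(8) + f(35)] = ½[262144 + 1.83827e+09] = 9.19264e+08.
So far: 1.01103e+10.
Order-1 term: 1/12 · (3.15131e+08 − 196608) = 2.62446e+07.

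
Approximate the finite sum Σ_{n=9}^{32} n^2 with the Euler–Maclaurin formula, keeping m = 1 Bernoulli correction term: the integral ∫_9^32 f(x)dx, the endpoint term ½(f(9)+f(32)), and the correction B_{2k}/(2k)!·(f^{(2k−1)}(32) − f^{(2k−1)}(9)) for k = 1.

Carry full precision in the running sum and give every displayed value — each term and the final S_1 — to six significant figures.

S_1 ≈ 11236.0

The integral term ∫_9^32 x^2 dx = 10679.7.
Boundary: ½(f(9) + f(32)) = ½(81.0000 + 1024.00) = 552.500.
So far: 11232.2.
k=1: B_{2}/(2)! × [f^{(1)}(32) − f^{(1)}(9)] = 1/12 × (64.0000 − 18.0000) = 3.83333.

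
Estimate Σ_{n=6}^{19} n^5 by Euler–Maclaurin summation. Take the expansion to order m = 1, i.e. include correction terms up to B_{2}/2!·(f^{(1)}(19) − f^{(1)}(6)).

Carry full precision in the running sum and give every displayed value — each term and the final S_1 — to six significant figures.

Integral: ∫_6^19 x^5 dx = 7.83320e+06.
Endpoint term: (f(6) + f(19))/2 = (7776.00 + 2.47610e+06)/2 = 1.24194e+06.
So far: 9.07514e+06.
Order-1 term: 1/12 · (651605 − 6480.00) = 53760.4.

S_1 ≈ 9.12890e+06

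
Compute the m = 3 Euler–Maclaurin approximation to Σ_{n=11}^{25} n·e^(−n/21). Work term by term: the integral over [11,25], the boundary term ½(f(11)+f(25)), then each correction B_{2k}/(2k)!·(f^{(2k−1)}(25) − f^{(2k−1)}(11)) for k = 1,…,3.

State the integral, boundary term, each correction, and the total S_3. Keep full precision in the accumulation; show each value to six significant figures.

Integral: ∫_11^25 x·e^(−x/21) dx = 104.261.
Endpoint term: (f(11) + f(25))/2 = (6.51486 + 7.60191)/2 = 7.05839.
Running total after boundary: 111.319.
Order-1 term: 1/12 · (-0.0579193 − 0.282029) = -0.0283290.
After k=1: 111.291.
Order-2 term: −1/720 · (0.00124770 − 0.00332551) = 2.88585e-06.
After k=2: 111.291.
Order-3 term: 1/30240 · (5.95630e-06 − 1.36315e-05) = -2.53810e-10.

S_3 ≈ 111.291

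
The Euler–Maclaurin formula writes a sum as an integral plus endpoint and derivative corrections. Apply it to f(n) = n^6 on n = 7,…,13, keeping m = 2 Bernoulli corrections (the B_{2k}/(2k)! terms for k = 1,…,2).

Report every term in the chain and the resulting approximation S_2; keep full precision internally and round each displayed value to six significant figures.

S_2 ≈ 1.14956e+07

∫_7^13 x^6 dx evaluates to 8.84642e+06.
Endpoint term: (f(7) + f(13))/2 = (117649 + 4.82681e+06)/2 = 2.47223e+06.
Running total after boundary: 1.13187e+07.
Order-1 term: 1/12 · (2.22776e+06 − 100842) = 177243.
After k=1: 1.14959e+07.
Order-2 term: −1/720 · (263640 − 41160.0) = -309.000.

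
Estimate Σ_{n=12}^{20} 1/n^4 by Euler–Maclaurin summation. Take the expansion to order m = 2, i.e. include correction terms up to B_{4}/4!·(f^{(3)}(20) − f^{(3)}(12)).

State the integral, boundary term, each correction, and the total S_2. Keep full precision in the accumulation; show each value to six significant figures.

∫_12^20 1/x^4 dx evaluates to 0.000151235.
½[f(12) + f(20)] = ½[4.82253e-05 + 6.25000e-06] = 2.72377e-05.
Running total after boundary: 0.000178472.
Correction k=1: B_{2}/2! · (f^{(1)}(20) − f^{(1)}(12)) = 1/12 · (-1.25000e-06 − (-1.60751e-05)) = 1.23543e-06.
Partial sum through k=1: 0.000179708.
Correction k=2: B_{4}/4! · (f^{(3)}(20) − f^{(3)}(12)) = −1/720 · (-9.37500e-08 − (-3.34898e-06)) = -4.52115e-09.

S_2 ≈ 0.000179703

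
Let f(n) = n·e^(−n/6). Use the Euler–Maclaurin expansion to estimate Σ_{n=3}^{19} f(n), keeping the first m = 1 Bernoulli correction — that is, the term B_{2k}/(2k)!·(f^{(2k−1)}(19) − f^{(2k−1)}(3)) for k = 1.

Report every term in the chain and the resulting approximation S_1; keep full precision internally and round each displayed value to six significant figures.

∫_3^19 x·e^(−x/6) dx evaluates to 26.4311.
½[f(3) + f(19)] = ½[1.81959 + 0.800733] = 1.31016.
So far: 27.7412.
k=1: B_{2}/(2)! × [f^{(1)}(19) − f^{(1)}(3)] = 1/12 × (-0.0913117 − 0.303265) = -0.0328814.

S_1 ≈ 27.7084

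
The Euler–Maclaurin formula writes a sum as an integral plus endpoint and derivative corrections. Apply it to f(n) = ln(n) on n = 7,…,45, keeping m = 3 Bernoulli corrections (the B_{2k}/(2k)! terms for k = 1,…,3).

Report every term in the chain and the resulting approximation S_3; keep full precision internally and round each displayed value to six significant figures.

The integral term ∫_7^45 ln(x) dx = 119.678.
Endpoint term: (f(7) + f(45))/2 = (1.94591 + 3.80666)/2 = 2.87629.
Running total after boundary: 122.555.
Correction k=1: B_{2}/2! · (f^{(1)}(45) − f^{(1)}(7)) = 1/12 · (0.0222222 − 0.142857) = -0.0100529.
Partial sum through k=1: 122.545.
Correction k=2: B_{4}/4! · (f^{(3)}(45) − f^{(3)}(7)) = −1/720 · (2.19479e-05 − 0.00583090) = 8.06799e-06.
Partial sum through k=2: 122.545.
Correction k=3: B_{6}/6! · (f^{(5)}(45) − f^{(5)}(7)) = 1/30240 · (1.30061e-07 − 0.00142798) = -4.72171e-08.

S_3 ≈ 122.545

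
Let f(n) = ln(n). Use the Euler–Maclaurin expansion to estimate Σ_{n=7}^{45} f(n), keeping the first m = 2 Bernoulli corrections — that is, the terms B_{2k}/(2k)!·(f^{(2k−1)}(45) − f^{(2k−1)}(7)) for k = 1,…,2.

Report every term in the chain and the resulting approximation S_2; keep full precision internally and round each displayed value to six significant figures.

S_2 ≈ 122.545

Integral: ∫_7^45 ln(x) dx = 119.678.
Boundary: ½(f(7) + f(45)) = ½(1.94591 + 3.80666) = 2.87629.
So far: 122.555.
k=1: B_{2}/(2)! × [f^{(1)}(45) − f^{(1)}(7)] = 1/12 × (0.0222222 − 0.142857) = -0.0100529.
After k=1: 122.545.
k=2: B_{4}/(4)! × [f^{(3)}(45) − f^{(3)}(7)] = −1/720 × (2.19479e-05 − 0.00583090) = 8.06799e-06.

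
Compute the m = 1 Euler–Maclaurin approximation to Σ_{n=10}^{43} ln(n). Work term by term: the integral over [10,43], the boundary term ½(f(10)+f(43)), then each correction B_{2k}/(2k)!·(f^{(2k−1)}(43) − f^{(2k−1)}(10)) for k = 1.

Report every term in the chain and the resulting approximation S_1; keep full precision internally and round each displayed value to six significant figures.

S_1 ≈ 108.731

∫_10^43 ln(x) dx evaluates to 105.706.
Endpoint term: (f(10) + f(43))/2 = (2.30259 + 3.76120)/2 = 3.03189.
So far: 108.738.
Order-1 term: 1/12 · (0.0232558 − 0.100000) = -0.00639535.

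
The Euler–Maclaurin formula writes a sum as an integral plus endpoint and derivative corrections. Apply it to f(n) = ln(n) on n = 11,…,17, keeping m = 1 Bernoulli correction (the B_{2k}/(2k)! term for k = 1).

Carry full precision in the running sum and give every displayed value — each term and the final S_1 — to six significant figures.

∫_11^17 ln(x) dx evaluates to 15.7878.
½[f(11) + f(17)] = ½[2.39790 + 2.83321] = 2.61555.
Running total after boundary: 18.4033.
Correction k=1: B_{2}/2! · (f^{(1)}(17) − f^{(1)}(11)) = 1/12 · (0.0588235 − 0.0909091) = -0.00267380.

S_1 ≈ 18.4007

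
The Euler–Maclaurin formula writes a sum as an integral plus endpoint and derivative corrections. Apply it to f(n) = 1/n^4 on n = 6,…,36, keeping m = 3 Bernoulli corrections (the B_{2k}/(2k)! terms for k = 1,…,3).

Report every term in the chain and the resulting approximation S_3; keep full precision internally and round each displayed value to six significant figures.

∫_6^36 1/x^4 dx evaluates to 0.00153607.
Boundary: ½(f(6) + f(36)) = ½(0.000771605 + 5.95374e-07) = 0.000386100.
Running total after boundary: 0.00192217.
k=1: B_{2}/(2)! × [f^{(1)}(36) − f^{(1)}(6)] = 1/12 × (-6.61527e-08 − (-0.000514403)) = 4.28614e-05.
Running total after k=1: 0.00196503.
k=2: B_{4}/(4)! × [f^{(3)}(36) − f^{(3)}(6)] = −1/720 × (-1.53131e-09 − (-0.000428669)) = -5.95372e-07.
Running total after k=2: 0.00196443.
k=3: B_{6}/(6)! × [f^{(5)}(36) − f^{(5)}(6)] = 1/30240 × (-6.61678e-11 − (-0.000666819)) = 2.20509e-08.

S_3 ≈ 0.00196445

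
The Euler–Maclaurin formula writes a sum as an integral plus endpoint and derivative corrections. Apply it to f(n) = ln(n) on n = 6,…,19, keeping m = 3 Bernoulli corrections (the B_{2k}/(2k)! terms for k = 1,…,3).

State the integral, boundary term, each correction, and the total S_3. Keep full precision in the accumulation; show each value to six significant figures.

S_3 ≈ 34.5524

The integral term ∫_6^19 ln(x) dx = 32.1938.
Endpoint term: (f(6) + f(19))/2 = (1.79176 + 2.94444)/2 = 2.36810.
Running total after boundary: 34.5619.
k=1: B_{2}/(2)! × [f^{(1)}(19) − f^{(1)}(6)] = 1/12 × (0.0526316 − 0.166667) = -0.00950292.
Partial sum through k=1: 34.5524.
k=2: B_{4}/(4)! × [f^{(3)}(19) − f^{(3)}(6)] = −1/720 × (0.000291588 − 0.00925926) = 1.24551e-05.
Partial sum through k=2: 34.5524.
k=3: B_{6}/(6)! × [f^{(5)}(19) − f^{(5)}(6)] = 1/30240 × (9.69267e-06 − 0.00308642) = -1.01744e-07.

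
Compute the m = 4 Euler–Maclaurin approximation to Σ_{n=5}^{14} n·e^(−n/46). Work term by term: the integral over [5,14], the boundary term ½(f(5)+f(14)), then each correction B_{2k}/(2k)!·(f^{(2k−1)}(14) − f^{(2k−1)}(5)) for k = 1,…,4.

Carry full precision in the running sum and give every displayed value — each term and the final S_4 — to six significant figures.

Integral: ∫_5^14 x·e^(−x/46) dx = 68.5822.
Endpoint term: (f(5) + f(14))/2 = (4.48502 + 10.3265)/2 = 7.40574.
So far: 75.9879.
Correction k=1: B_{2}/2! · (f^{(1)}(14) − f^{(1)}(5)) = 1/12 · (0.513116 − 0.799503) = -0.0238656.
After k=1: 75.9640.
Correction k=2: B_{4}/4! · (f^{(3)}(14) − f^{(3)}(5)) = −1/720 · (0.000939662 − 0.00122567) = 3.97228e-07.
After k=2: 75.9640.
Correction k=3: B_{6}/6! · (f^{(5)}(14) − f^{(5)}(5)) = 1/30240 · (7.73549e-07 − 9.79913e-07) = -6.82419e-12.
After k=3: 75.9640.
Correction k=4: B_{8}/8! · (f^{(7)}(14) − f^{(7)}(5)) = −1/1209600 · (5.21278e-10 − 6.52452e-10) = 1.08444e-16.

S_4 ≈ 75.9640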